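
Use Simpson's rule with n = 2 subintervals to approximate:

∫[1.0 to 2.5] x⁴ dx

f(x) = x⁴
a = 1.0, b = 2.5, n = 2
h = (b - a)/n = 0.750000

Simpson's rule: (h/3)[f(x₀) + 4f(x₁) + 2f(x₂) + ... + f(xₙ)]

x_0 = 1.0000, f(x_0) = 1.000000, coefficient = 1
x_1 = 1.7500, f(x_1) = 9.378906, coefficient = 4
x_2 = 2.5000, f(x_2) = 39.062500, coefficient = 1

I ≈ (0.750000/3) × 77.578125 = 19.394531
Exact value: 19.331250
Error: 0.063281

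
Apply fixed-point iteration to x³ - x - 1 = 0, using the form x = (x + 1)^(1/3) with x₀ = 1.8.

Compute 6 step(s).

Equation: x³ - x - 1 = 0
Fixed-point form: x = (x + 1)^(1/3)
x₀ = 1.8

x_1 = g(1.800000) = 1.409460
x_2 = g(1.409460) = 1.340623
x_3 = g(1.340623) = 1.327732
x_4 = g(1.327732) = 1.325290
x_5 = g(1.325290) = 1.324827
x_6 = g(1.324827) = 1.324739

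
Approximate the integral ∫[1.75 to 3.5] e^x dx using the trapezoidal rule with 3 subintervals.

f(x) = e^x
a = 1.75, b = 3.5, n = 3
h = (b - a)/n = 0.583333

Trapezoidal rule: (h/2)[f(x₀) + 2f(x₁) + 2f(x₂) + ... + f(xₙ)]

x_0 = 1.7500, f(x_0) = 5.754603, coefficient = 1
x_1 = 2.3333, f(x_1) = 10.312259, coefficient = 2
x_2 = 2.9167, f(x_2) = 18.479586, coefficient = 2
x_3 = 3.5000, f(x_3) = 33.115452, coefficient = 1

I ≈ (0.583333/2) × 96.453744 = 28.132342
Exact value: 27.360849
Error: 0.771493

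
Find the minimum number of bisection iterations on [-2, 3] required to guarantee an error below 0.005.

We need (b-a)/2^n ≤ 0.005
(3 - (-2))/2^n ≤ 0.005
5/2^n ≤ 0.005
2^n ≥ 1000
n ≥ log₂(1000) = 9.97
n ≥ 10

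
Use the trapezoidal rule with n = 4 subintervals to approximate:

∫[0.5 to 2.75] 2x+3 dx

f(x) = 2x+3
a = 0.5, b = 2.75, n = 4
h = (b - a)/n = 0.562500

Trapezoidal rule: (h/2)[f(x₀) + 2f(x₁) + 2f(x₂) + ... + f(xₙ)]

x_0 = 0.5000, f(x_0) = 4.000000, coefficient = 1
x_1 = 1.0625, f(x_1) = 5.125000, coefficient = 2
x_2 = 1.6250, f(x_2) = 6.250000, coefficient = 2
x_3 = 2.1875, f(x_3) = 7.375000, coefficient = 2
x_4 = 2.7500, f(x_4) = 8.500000, coefficient = 1

I ≈ (0.562500/2) × 50.000000 = 14.062500
Exact value: 14.062500
Error: 0.000000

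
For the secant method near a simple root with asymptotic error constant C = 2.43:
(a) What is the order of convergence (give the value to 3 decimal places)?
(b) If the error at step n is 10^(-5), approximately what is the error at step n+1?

(a) Secant method has superlinear convergence with order φ = (1+√5)/2 ≈ 1.618.
    This means |e_{n+1}| ≈ C|e_n|^1.618.

(b) With |e_n| = 10^(-5) and C = 2.43:
    |e_{n+1}| ≈ 2.43 × (10^(-5))^1.618 = 2.43 × 10^(-8.09)

(a) ≈ 1.618 (golden ratio); (b) |e_{n+1}| ≈ 1.974e-08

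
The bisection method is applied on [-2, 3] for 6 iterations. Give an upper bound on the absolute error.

Bisection error bound: |error| ≤ (b-a)/2^n
|error| ≤ (3 - (-2))/2^6 = 5/2^6
|error| ≤ 0.0781250000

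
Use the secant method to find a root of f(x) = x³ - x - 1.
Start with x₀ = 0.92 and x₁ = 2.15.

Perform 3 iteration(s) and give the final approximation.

f(x) = x³ - x - 1
x₀ = 0.92, x₁ = 2.15

Secant formula: x_{n+1} = x_n - f(x_n)(x_n - x_{n-1})/(f(x_n) - f(x_{n-1}))

Iteration 1:
  f(0.920000) = -1.141312
  f(2.150000) = 6.788375
  x_2 = 2.150000 - 6.788375×(2.150000 - 0.920000)/(6.788375 - (-1.141312))
       = 1.097033
Iteration 2:
  f(2.150000) = 6.788375
  f(1.097033) = -0.776775
  x_3 = 1.097033 - (-0.776775)×(1.097033 - 2.150000)/(-0.776775 - 6.788375)
       = 1.205149
Iteration 3:
  f(1.097033) = -0.776775
  f(1.205149) = -0.454809
  x_4 = 1.205149 - (-0.454809)×(1.205149 - 1.097033)/(-0.454809 - (-0.776775))
       = 1.357875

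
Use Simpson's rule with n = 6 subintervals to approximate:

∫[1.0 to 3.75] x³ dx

f(x) = x³
a = 1.0, b = 3.75, n = 6
h = (b - a)/n = 0.458333

Simpson's rule: (h/3)[f(x₀) + 4f(x₁) + 2f(x₂) + ... + f(xₙ)]

x_0 = 1.0000, f(x_0) = 1.000000, coefficient = 1
x_1 = 1.4583, f(x_1) = 3.101490, coefficient = 4
x_2 = 1.9167, f(x_2) = 7.041088, coefficient = 2
x_3 = 2.3750, f(x_3) = 13.396484, coefficient = 4
x_4 = 2.8333, f(x_4) = 22.745370, coefficient = 2
x_5 = 3.2917, f(x_5) = 35.665437, coefficient = 4
x_6 = 3.7500, f(x_6) = 52.734375, coefficient = 1

I ≈ (0.458333/3) × 321.960938 = 49.188477
Exact value: 49.188477
Error: 0.000000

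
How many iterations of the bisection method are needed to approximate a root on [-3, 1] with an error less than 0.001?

We need (b-a)/2^n ≤ 0.001
(1 - (-3))/2^n ≤ 0.001
4/2^n ≤ 0.001
2^n ≥ 4000
n ≥ log₂(4000) = 11.97
n ≥ 12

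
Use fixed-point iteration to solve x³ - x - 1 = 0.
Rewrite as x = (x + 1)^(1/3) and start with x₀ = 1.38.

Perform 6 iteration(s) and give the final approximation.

Equation: x³ - x - 1 = 0
Fixed-point form: x = (x + 1)^(1/3)
x₀ = 1.38

x_1 = g(1.380000) = 1.335136
x_2 = g(1.335136) = 1.326694
x_3 = g(1.326694) = 1.325093
x_4 = g(1.325093) = 1.324789
x_5 = g(1.324789) = 1.324731
x_6 = g(1.324731) = 1.324721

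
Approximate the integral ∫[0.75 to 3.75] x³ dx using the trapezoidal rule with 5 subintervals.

f(x) = x³
a = 0.75, b = 3.75, n = 5
h = (b - a)/n = 0.600000

Trapezoidal rule: (h/2)[f(x₀) + 2f(x₁) + 2f(x₂) + ... + f(xₙ)]

x_0 = 0.7500, f(x_0) = 0.421875, coefficient = 1
x_1 = 1.3500, f(x_1) = 2.460375, coefficient = 2
x_2 = 1.9500, f(x_2) = 7.414875, coefficient = 2
x_3 = 2.5500, f(x_3) = 16.581375, coefficient = 2
x_4 = 3.1500, f(x_4) = 31.255875, coefficient = 2
x_5 = 3.7500, f(x_5) = 52.734375, coefficient = 1

I ≈ (0.600000/2) × 168.581250 = 50.574375
Exact value: 49.359375
Error: 1.215000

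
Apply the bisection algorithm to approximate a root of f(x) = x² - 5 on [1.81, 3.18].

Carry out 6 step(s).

f(x) = x² - 5
Initial interval: [1.81, 3.18]

Iteration 1:
  c_1 = (1.810000 + 3.180000)/2 = 2.495000
  f(c_1) = f(2.495000) = 1.225025
  f(a) × f(c) < 0, new interval: [1.810000, 2.495000]
Iteration 2:
  c_2 = (1.810000 + 2.495000)/2 = 2.152500
  f(c_2) = f(2.152500) = -0.366744
  f(a) × f(c) ≥ 0, new interval: [2.152500, 2.495000]
Iteration 3:
  c_3 = (2.152500 + 2.495000)/2 = 2.323750
  f(c_3) = f(2.323750) = 0.399814
  f(a) × f(c) < 0, new interval: [2.152500, 2.323750]
Iteration 4:
  c_4 = (2.152500 + 2.323750)/2 = 2.238125
  f(c_4) = f(2.238125) = 0.009204
  f(a) × f(c) < 0, new interval: [2.152500, 2.238125]
Iteration 5:
  c_5 = (2.152500 + 2.238125)/2 = 2.195312
  f(c_5) = f(2.195312) = -0.180603
  f(a) × f(c) ≥ 0, new interval: [2.195312, 2.238125]
Iteration 6:
  c_6 = (2.195312 + 2.238125)/2 = 2.216719
  f(c_6) = f(2.216719) = -0.086158
  f(a) × f(c) ≥ 0, new interval: [2.216719, 2.238125]

After 6 iteration(s), the approximation is c_6 = 2.216719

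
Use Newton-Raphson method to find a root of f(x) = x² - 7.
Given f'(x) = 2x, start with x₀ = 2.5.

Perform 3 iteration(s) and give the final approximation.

f(x) = x² - 7
f'(x) = 2x
x₀ = 2.5

Newton-Raphson formula: x_{n+1} = x_n - f(x_n)/f'(x_n)

Iteration 1:
  f(2.500000) = -0.750000
  f'(2.500000) = 5.000000
  x_1 = 2.500000 - (-0.750000)/5.000000 = 2.650000
Iteration 2:
  f(2.650000) = 0.022500
  f'(2.650000) = 5.300000
  x_2 = 2.650000 - 0.022500/5.300000 = 2.645755
Iteration 3:
  f(2.645755) = 0.000018
  f'(2.645755) = 5.291509
  x_3 = 2.645755 - 0.000018/5.291509 = 2.645751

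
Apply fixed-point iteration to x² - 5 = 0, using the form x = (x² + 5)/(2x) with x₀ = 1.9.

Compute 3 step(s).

Equation: x² - 5 = 0
Fixed-point form: x = (x² + 5)/(2x)
x₀ = 1.9

x_1 = g(1.900000) = 2.265789
x_2 = g(2.265789) = 2.236263
x_3 = g(2.236263) = 2.236068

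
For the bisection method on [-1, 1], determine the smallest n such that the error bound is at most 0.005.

We need (b-a)/2^n ≤ 0.005
(1 - (-1))/2^n ≤ 0.005
2/2^n ≤ 0.005
2^n ≥ 400
n ≥ log₂(400) = 8.64
n ≥ 9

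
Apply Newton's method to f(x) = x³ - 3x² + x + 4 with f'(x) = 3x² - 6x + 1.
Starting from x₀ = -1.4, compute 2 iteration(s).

f(x) = x³ - 3x² + x + 4
f'(x) = 3x² - 6x + 1
x₀ = -1.4

Newton-Raphson formula: x_{n+1} = x_n - f(x_n)/f'(x_n)

Iteration 1:
  f(-1.400000) = -6.024000
  f'(-1.400000) = 15.280000
  x_1 = -1.400000 - (-6.024000)/15.280000 = -1.005759
Iteration 2:
  f(-1.005759) = -1.057791
  f'(-1.005759) = 10.069209
  x_2 = -1.005759 - (-1.057791)/10.069209 = -0.900707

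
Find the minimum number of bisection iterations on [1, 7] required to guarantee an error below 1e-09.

We need (b-a)/2^n ≤ 1e-09
(7 - 1)/2^n ≤ 1e-09
6/2^n ≤ 1e-09
2^n ≥ 6000000000
n ≥ log₂(6000000000) = 32.48
n ≥ 33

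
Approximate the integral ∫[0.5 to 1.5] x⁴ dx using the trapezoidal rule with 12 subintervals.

f(x) = x⁴
a = 0.5, b = 1.5, n = 12
h = (b - a)/n = 0.083333

Trapezoidal rule: (h/2)[f(x₀) + 2f(x₁) + 2f(x₂) + ... + f(xₙ)]

x_0 = 0.5000, f(x_0) = 0.062500, coefficient = 1
x_1 = 0.5833, f(x_1) = 0.115789, coefficient = 2
x_2 = 0.6667, f(x_2) = 0.197531, coefficient = 2
x_3 = 0.7500, f(x_3) = 0.316406, coefficient = 2
x_4 = 0.8333, f(x_4) = 0.482253, coefficient = 2
x_5 = 0.9167, f(x_5) = 0.706067, coefficient = 2
x_6 = 1.0000, f(x_6) = 1.000000, coefficient = 2
x_7 = 1.0833, f(x_7) = 1.377363, coefficient = 2
x_8 = 1.1667, f(x_8) = 1.852623, coefficient = 2
x_9 = 1.2500, f(x_9) = 2.441406, coefficient = 2
x_10 = 1.3333, f(x_10) = 3.160494, coefficient = 2
x_11 = 1.4167, f(x_11) = 4.027826, coefficient = 2
x_12 = 1.5000, f(x_12) = 5.062500, coefficient = 1

I ≈ (0.083333/2) × 36.480517 = 1.520022
Exact value: 1.512500
Error: 0.007522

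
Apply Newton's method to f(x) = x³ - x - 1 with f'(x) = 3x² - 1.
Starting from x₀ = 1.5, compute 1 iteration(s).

f(x) = x³ - x - 1
f'(x) = 3x² - 1
x₀ = 1.5

Newton-Raphson formula: x_{n+1} = x_n - f(x_n)/f'(x_n)

Iteration 1:
  f(1.500000) = 0.875000
  f'(1.500000) = 5.750000
  x_1 = 1.500000 - 0.875000/5.750000 = 1.347826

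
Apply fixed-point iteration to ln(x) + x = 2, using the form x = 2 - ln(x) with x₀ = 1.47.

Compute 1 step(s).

Equation: ln(x) + x = 2
Fixed-point form: x = 2 - ln(x)
x₀ = 1.47

x_1 = g(1.470000) = 1.614738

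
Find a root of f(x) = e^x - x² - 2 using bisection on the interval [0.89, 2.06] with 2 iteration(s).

f(x) = e^x - x² - 2
Initial interval: [0.89, 2.06]

Iteration 1:
  c_1 = (0.890000 + 2.060000)/2 = 1.475000
  f(c_1) = f(1.475000) = 0.195411
  f(a) × f(c) < 0, new interval: [0.890000, 1.475000]
Iteration 2:
  c_2 = (0.890000 + 1.475000)/2 = 1.182500
  f(c_2) = f(1.182500) = -0.135786
  f(a) × f(c) ≥ 0, new interval: [1.182500, 1.475000]

After 2 iteration(s), the approximation is c_2 = 1.182500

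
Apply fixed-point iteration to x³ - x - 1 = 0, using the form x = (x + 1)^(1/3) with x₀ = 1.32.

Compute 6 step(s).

Equation: x³ - x - 1 = 0
Fixed-point form: x = (x + 1)^(1/3)
x₀ = 1.32

x_1 = g(1.320000) = 1.323821
x_2 = g(1.323821) = 1.324548
x_3 = g(1.324548) = 1.324686
x_4 = g(1.324686) = 1.324712
x_5 = g(1.324712) = 1.324717
x_6 = g(1.324717) = 1.324718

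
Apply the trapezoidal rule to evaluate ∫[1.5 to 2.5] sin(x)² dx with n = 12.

f(x) = sin(x)²
a = 1.5, b = 2.5, n = 12
h = (b - a)/n = 0.083333

Trapezoidal rule: (h/2)[f(x₀) + 2f(x₁) + 2f(x₂) + ... + f(xₙ)]

x_0 = 1.5000, f(x_0) = 0.994996, coefficient = 1
x_1 = 1.5833, f(x_1) = 0.999843, coefficient = 2
x_2 = 1.6667, f(x_2) = 0.990837, coefficient = 2
x_3 = 1.7500, f(x_3) = 0.968228, coefficient = 2
x_4 = 1.8333, f(x_4) = 0.932643, coefficient = 2
x_5 = 1.9167, f(x_5) = 0.885068, coefficient = 2
x_6 = 2.0000, f(x_6) = 0.826822, coefficient = 2
x_7 = 2.0833, f(x_7) = 0.759518, coefficient = 2
x_8 = 2.1667, f(x_8) = 0.685022, coefficient = 2
x_9 = 2.2500, f(x_9) = 0.605398, coefficient = 2
x_10 = 2.3333, f(x_10) = 0.522853, coefficient = 2
x_11 = 2.4167, f(x_11) = 0.439675, coefficient = 2
x_12 = 2.5000, f(x_12) = 0.358169, coefficient = 1

I ≈ (0.083333/2) × 18.584980 = 0.774374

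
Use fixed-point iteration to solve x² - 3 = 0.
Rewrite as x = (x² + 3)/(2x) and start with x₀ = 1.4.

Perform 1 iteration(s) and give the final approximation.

Equation: x² - 3 = 0
Fixed-point form: x = (x² + 3)/(2x)
x₀ = 1.4

x_1 = g(1.400000) = 1.771429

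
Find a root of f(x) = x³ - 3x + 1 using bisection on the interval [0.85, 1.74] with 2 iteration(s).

f(x) = x³ - 3x + 1
Initial interval: [0.85, 1.74]

Iteration 1:
  c_1 = (0.850000 + 1.740000)/2 = 1.295000
  f(c_1) = f(1.295000) = -0.713253
  f(a) × f(c) ≥ 0, new interval: [1.295000, 1.740000]
Iteration 2:
  c_2 = (1.295000 + 1.740000)/2 = 1.517500
  f(c_2) = f(1.517500) = -0.057992
  f(a) × f(c) ≥ 0, new interval: [1.517500, 1.740000]

After 2 iteration(s), the approximation is c_2 = 1.517500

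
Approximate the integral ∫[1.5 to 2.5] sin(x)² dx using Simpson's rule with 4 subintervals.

f(x) = sin(x)²
a = 1.5, b = 2.5, n = 4
h = (b - a)/n = 0.250000

Simpson's rule: (h/3)[f(x₀) + 4f(x₁) + 2f(x₂) + ... + f(xₙ)]

x_0 = 1.5000, f(x_0) = 0.994996, coefficient = 1
x_1 = 1.7500, f(x_1) = 0.968228, coefficient = 4
x_2 = 2.0000, f(x_2) = 0.826822, coefficient = 2
x_3 = 2.2500, f(x_3) = 0.605398, coefficient = 4
x_4 = 2.5000, f(x_4) = 0.358169, coefficient = 1

I ≈ (0.250000/3) × 9.301314 = 0.775109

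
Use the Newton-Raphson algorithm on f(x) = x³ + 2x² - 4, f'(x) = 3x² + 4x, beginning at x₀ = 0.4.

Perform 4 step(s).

f(x) = x³ + 2x² - 4
f'(x) = 3x² + 4x
x₀ = 0.4

Newton-Raphson formula: x_{n+1} = x_n - f(x_n)/f'(x_n)

Iteration 1:
  f(0.400000) = -3.616000
  f'(0.400000) = 2.080000
  x_1 = 0.400000 - (-3.616000)/2.080000 = 2.138462
Iteration 2:
  f(2.138462) = 14.925258
  f'(2.138462) = 22.272899
  x_2 = 2.138462 - 14.925258/22.272899 = 1.468353
Iteration 3:
  f(1.468353) = 3.477980
  f'(1.468353) = 12.341595
  x_3 = 1.468353 - 3.477980/12.341595 = 1.186543
Iteration 4:
  f(1.186543) = 0.486288
  f'(1.186543) = 8.969830
  x_4 = 1.186543 - 0.486288/8.969830 = 1.132330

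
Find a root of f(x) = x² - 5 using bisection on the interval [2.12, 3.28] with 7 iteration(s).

f(x) = x² - 5
Initial interval: [2.12, 3.28]

Iteration 1:
  c_1 = (2.120000 + 3.280000)/2 = 2.700000
  f(c_1) = f(2.700000) = 2.290000
  f(a) × f(c) < 0, new interval: [2.120000, 2.700000]
Iteration 2:
  c_2 = (2.120000 + 2.700000)/2 = 2.410000
  f(c_2) = f(2.410000) = 0.808100
  f(a) × f(c) < 0, new interval: [2.120000, 2.410000]
Iteration 3:
  c_3 = (2.120000 + 2.410000)/2 = 2.265000
  f(c_3) = f(2.265000) = 0.130225
  f(a) × f(c) < 0, new interval: [2.120000, 2.265000]
Iteration 4:
  c_4 = (2.120000 + 2.265000)/2 = 2.192500
  f(c_4) = f(2.192500) = -0.192944
  f(a) × f(c) ≥ 0, new interval: [2.192500, 2.265000]
Iteration 5:
  c_5 = (2.192500 + 2.265000)/2 = 2.228750
  f(c_5) = f(2.228750) = -0.032673
  f(a) × f(c) ≥ 0, new interval: [2.228750, 2.265000]
Iteration 6:
  c_6 = (2.228750 + 2.265000)/2 = 2.246875
  f(c_6) = f(2.246875) = 0.048447
  f(a) × f(c) < 0, new interval: [2.228750, 2.246875]
Iteration 7:
  c_7 = (2.228750 + 2.246875)/2 = 2.237812
  f(c_7) = f(2.237812) = 0.007805
  f(a) × f(c) < 0, new interval: [2.228750, 2.237812]

After 7 iteration(s), the approximation is c_7 = 2.237812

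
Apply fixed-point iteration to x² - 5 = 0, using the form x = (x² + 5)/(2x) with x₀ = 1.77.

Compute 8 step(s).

Equation: x² - 5 = 0
Fixed-point form: x = (x² + 5)/(2x)
x₀ = 1.77

x_1 = g(1.770000) = 2.297429
x_2 = g(2.297429) = 2.236887
x_3 = g(2.236887) = 2.236068
x_4 = g(2.236068) = 2.236068
x_5 = g(2.236068) = 2.236068
x_6 = g(2.236068) = 2.236068
x_7 = g(2.236068) = 2.236068
x_8 = g(2.236068) = 2.236068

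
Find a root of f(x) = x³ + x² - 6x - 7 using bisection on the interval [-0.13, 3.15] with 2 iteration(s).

f(x) = x³ + x² - 6x - 7
Initial interval: [-0.13, 3.15]

Iteration 1:
  c_1 = (-0.130000 + 3.150000)/2 = 1.510000
  f(c_1) = f(1.510000) = -10.336949
  f(a) × f(c) ≥ 0, new interval: [1.510000, 3.150000]
Iteration 2:
  c_2 = (1.510000 + 3.150000)/2 = 2.330000
  f(c_2) = f(2.330000) = -2.901763
  f(a) × f(c) ≥ 0, new interval: [2.330000, 3.150000]

After 2 iteration(s), the approximation is c_2 = 2.330000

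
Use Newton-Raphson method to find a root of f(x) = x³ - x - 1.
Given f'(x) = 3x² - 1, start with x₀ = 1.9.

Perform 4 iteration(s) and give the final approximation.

f(x) = x³ - x - 1
f'(x) = 3x² - 1
x₀ = 1.9

Newton-Raphson formula: x_{n+1} = x_n - f(x_n)/f'(x_n)

Iteration 1:
  f(1.900000) = 3.959000
  f'(1.900000) = 9.830000
  x_1 = 1.900000 - 3.959000/9.830000 = 1.497253
Iteration 2:
  f(1.497253) = 0.859240
  f'(1.497253) = 5.725302
  x_2 = 1.497253 - 0.859240/5.725302 = 1.347176
Iteration 3:
  f(1.347176) = 0.097789
  f'(1.347176) = 4.444646
  x_3 = 1.347176 - 0.097789/4.444646 = 1.325174
Iteration 4:
  f(1.325174) = 0.001946
  f'(1.325174) = 4.268258
  x_4 = 1.325174 - 0.001946/4.268258 = 1.324718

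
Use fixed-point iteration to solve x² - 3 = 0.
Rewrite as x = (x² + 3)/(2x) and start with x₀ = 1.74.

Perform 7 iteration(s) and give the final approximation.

Equation: x² - 3 = 0
Fixed-point form: x = (x² + 3)/(2x)
x₀ = 1.74

x_1 = g(1.740000) = 1.732069
x_2 = g(1.732069) = 1.732051
x_3 = g(1.732051) = 1.732051
x_4 = g(1.732051) = 1.732051
x_5 = g(1.732051) = 1.732051
x_6 = g(1.732051) = 1.732051
x_7 = g(1.732051) = 1.732051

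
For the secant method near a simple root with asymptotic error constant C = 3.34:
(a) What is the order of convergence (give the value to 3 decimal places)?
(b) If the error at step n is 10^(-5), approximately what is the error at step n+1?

(a) Secant method has superlinear convergence with order φ = (1+√5)/2 ≈ 1.618.
    This means |e_{n+1}| ≈ C|e_n|^1.618.

(b) With |e_n| = 10^(-5) and C = 3.34:
    |e_{n+1}| ≈ 3.34 × (10^(-5))^1.618 = 3.34 × 10^(-8.09)

(a) ≈ 1.618 (golden ratio); (b) |e_{n+1}| ≈ 2.714e-08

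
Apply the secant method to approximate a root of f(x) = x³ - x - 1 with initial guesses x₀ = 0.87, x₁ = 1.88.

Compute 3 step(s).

f(x) = x³ - x - 1
x₀ = 0.87, x₁ = 1.88

Secant formula: x_{n+1} = x_n - f(x_n)(x_n - x_{n-1})/(f(x_n) - f(x_{n-1}))

Iteration 1:
  f(0.870000) = -1.211497
  f(1.880000) = 3.764672
  x_2 = 1.880000 - 3.764672×(1.880000 - 0.870000)/(3.764672 - (-1.211497))
       = 1.115894
Iteration 2:
  f(1.880000) = 3.764672
  f(1.115894) = -0.726360
  x_3 = 1.115894 - (-0.726360)×(1.115894 - 1.880000)/(-0.726360 - 3.764672)
       = 1.239478
Iteration 3:
  f(1.115894) = -0.726360
  f(1.239478) = -0.335263
  x_4 = 1.239478 - (-0.335263)×(1.239478 - 1.115894)/(-0.335263 - (-0.726360))
       = 1.345417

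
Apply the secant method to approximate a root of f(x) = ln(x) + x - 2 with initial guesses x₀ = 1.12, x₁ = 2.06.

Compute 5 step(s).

f(x) = ln(x) + x - 2
x₀ = 1.12, x₁ = 2.06

Secant formula: x_{n+1} = x_n - f(x_n)(x_n - x_{n-1})/(f(x_n) - f(x_{n-1}))

Iteration 1:
  f(1.120000) = -0.766671
  f(2.060000) = 0.782706
  x_2 = 2.060000 - 0.782706×(2.060000 - 1.120000)/(0.782706 - (-0.766671))
       = 1.585136
Iteration 2:
  f(2.060000) = 0.782706
  f(1.585136) = 0.045806
  x_3 = 1.585136 - 0.045806×(1.585136 - 2.060000)/(0.045806 - 0.782706)
       = 1.555618
Iteration 3:
  f(1.585136) = 0.045806
  f(1.555618) = -0.002509
  x_4 = 1.555618 - (-0.002509)×(1.555618 - 1.585136)/(-0.002509 - 0.045806)
       = 1.557151
Iteration 4:
  f(1.555618) = -0.002509
  f(1.557151) = 0.000009
  x_5 = 1.557151 - 0.000009×(1.557151 - 1.555618)/(0.000009 - (-0.002509))
       = 1.557146
Iteration 5:
  f(1.557151) = 0.000009
  f(1.557146) = 0.000000
  x_6 = 1.557146 - 0.000000×(1.557146 - 1.557151)/(0.000000 - 0.000009)
       = 1.557146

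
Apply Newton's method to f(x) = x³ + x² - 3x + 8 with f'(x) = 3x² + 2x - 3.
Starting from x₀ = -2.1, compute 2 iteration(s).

f(x) = x³ + x² - 3x + 8
f'(x) = 3x² + 2x - 3
x₀ = -2.1

Newton-Raphson formula: x_{n+1} = x_n - f(x_n)/f'(x_n)

Iteration 1:
  f(-2.100000) = 9.449000
  f'(-2.100000) = 6.030000
  x_1 = -2.100000 - 9.449000/6.030000 = -3.666998
Iteration 2:
  f(-3.666998) = -16.861803
  f'(-3.666998) = 30.006634
  x_2 = -3.666998 - (-16.861803)/30.006634 = -3.105062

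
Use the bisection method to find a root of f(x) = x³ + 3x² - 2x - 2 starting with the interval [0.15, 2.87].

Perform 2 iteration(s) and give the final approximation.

f(x) = x³ + 3x² - 2x - 2
Initial interval: [0.15, 2.87]

Iteration 1:
  c_1 = (0.150000 + 2.870000)/2 = 1.510000
  f(c_1) = f(1.510000) = 5.263251
  f(a) × f(c) < 0, new interval: [0.150000, 1.510000]
Iteration 2:
  c_2 = (0.150000 + 1.510000)/2 = 0.830000
  f(c_2) = f(0.830000) = -1.021513
  f(a) × f(c) ≥ 0, new interval: [0.830000, 1.510000]

After 2 iteration(s), the approximation is c_2 = 0.830000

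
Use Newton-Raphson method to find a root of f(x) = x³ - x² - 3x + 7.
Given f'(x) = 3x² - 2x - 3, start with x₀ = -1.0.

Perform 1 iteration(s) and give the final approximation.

f(x) = x³ - x² - 3x + 7
f'(x) = 3x² - 2x - 3
x₀ = -1.0

Newton-Raphson formula: x_{n+1} = x_n - f(x_n)/f'(x_n)

Iteration 1:
  f(-1.000000) = 8.000000
  f'(-1.000000) = 2.000000
  x_1 = -1.000000 - 8.000000/2.000000 = -5.000000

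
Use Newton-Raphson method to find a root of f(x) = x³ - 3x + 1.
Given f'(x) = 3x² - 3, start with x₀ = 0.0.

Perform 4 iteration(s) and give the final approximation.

f(x) = x³ - 3x + 1
f'(x) = 3x² - 3
x₀ = 0.0

Newton-Raphson formula: x_{n+1} = x_n - f(x_n)/f'(x_n)

Iteration 1:
  f(0.000000) = 1.000000
  f'(0.000000) = -3.000000
  x_1 = 0.000000 - 1.000000/(-3.000000) = 0.333333
Iteration 2:
  f(0.333333) = 0.037037
  f'(0.333333) = -2.666667
  x_2 = 0.333333 - 0.037037/(-2.666667) = 0.347222
Iteration 3:
  f(0.347222) = 0.000196
  f'(0.347222) = -2.638310
  x_3 = 0.347222 - 0.000196/(-2.638310) = 0.347296
Iteration 4:
  f(0.347296) = 0.000000
  f'(0.347296) = -2.638156
  x_4 = 0.347296 - 0.000000/(-2.638156) = 0.347296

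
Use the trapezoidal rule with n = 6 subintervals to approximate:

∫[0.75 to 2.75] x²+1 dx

f(x) = x²+1
a = 0.75, b = 2.75, n = 6
h = (b - a)/n = 0.333333

Trapezoidal rule: (h/2)[f(x₀) + 2f(x₁) + 2f(x₂) + ... + f(xₙ)]

x_0 = 0.7500, f(x_0) = 1.562500, coefficient = 1
x_1 = 1.0833, f(x_1) = 2.173611, coefficient = 2
x_2 = 1.4167, f(x_2) = 3.006944, coefficient = 2
x_3 = 1.7500, f(x_3) = 4.062500, coefficient = 2
x_4 = 2.0833, f(x_4) = 5.340278, coefficient = 2
x_5 = 2.4167, f(x_5) = 6.840278, coefficient = 2
x_6 = 2.7500, f(x_6) = 8.562500, coefficient = 1

I ≈ (0.333333/2) × 52.972222 = 8.828704
Exact value: 8.791667
Error: 0.037037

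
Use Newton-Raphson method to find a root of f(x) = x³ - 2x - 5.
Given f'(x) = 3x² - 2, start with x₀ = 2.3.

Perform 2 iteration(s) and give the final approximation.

f(x) = x³ - 2x - 5
f'(x) = 3x² - 2
x₀ = 2.3

Newton-Raphson formula: x_{n+1} = x_n - f(x_n)/f'(x_n)

Iteration 1:
  f(2.300000) = 2.567000
  f'(2.300000) = 13.870000
  x_1 = 2.300000 - 2.567000/13.870000 = 2.114924
Iteration 2:
  f(2.114924) = 0.230006
  f'(2.114924) = 11.418714
  x_2 = 2.114924 - 0.230006/11.418714 = 2.094781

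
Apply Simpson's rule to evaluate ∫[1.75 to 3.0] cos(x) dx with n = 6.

f(x) = cos(x)
a = 1.75, b = 3.0, n = 6
h = (b - a)/n = 0.208333

Simpson's rule: (h/3)[f(x₀) + 4f(x₁) + 2f(x₂) + ... + f(xₙ)]

x_0 = 1.7500, f(x_0) = -0.178246, coefficient = 1
x_1 = 1.9583, f(x_1) = -0.377909, coefficient = 4
x_2 = 2.1667, f(x_2) = -0.561229, coefficient = 2
x_3 = 2.3750, f(x_3) = -0.720278, coefficient = 4
x_4 = 2.5833, f(x_4) = -0.848178, coefficient = 2
x_5 = 2.7917, f(x_5) = -0.939398, coefficient = 4
x_6 = 3.0000, f(x_6) = -0.989992, coefficient = 1

I ≈ (0.208333/3) × -12.137397 = -0.842875
Exact value: -0.842866
Error: 0.000009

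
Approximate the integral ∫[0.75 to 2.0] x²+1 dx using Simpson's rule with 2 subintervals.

f(x) = x²+1
a = 0.75, b = 2.0, n = 2
h = (b - a)/n = 0.625000

Simpson's rule: (h/3)[f(x₀) + 4f(x₁) + 2f(x₂) + ... + f(xₙ)]

x_0 = 0.7500, f(x_0) = 1.562500, coefficient = 1
x_1 = 1.3750, f(x_1) = 2.890625, coefficient = 4
x_2 = 2.0000, f(x_2) = 5.000000, coefficient = 1

I ≈ (0.625000/3) × 18.125000 = 3.776042
Exact value: 3.776042
Error: 0.000000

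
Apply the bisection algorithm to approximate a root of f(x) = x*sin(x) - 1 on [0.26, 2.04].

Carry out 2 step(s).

f(x) = x*sin(x) - 1
Initial interval: [0.26, 2.04]

Iteration 1:
  c_1 = (0.260000 + 2.040000)/2 = 1.150000
  f(c_1) = f(1.150000) = 0.049679
  f(a) × f(c) < 0, new interval: [0.260000, 1.150000]
Iteration 2:
  c_2 = (0.260000 + 1.150000)/2 = 0.705000
  f(c_2) = f(0.705000) = -0.543136
  f(a) × f(c) ≥ 0, new interval: [0.705000, 1.150000]

After 2 iteration(s), the approximation is c_2 = 0.705000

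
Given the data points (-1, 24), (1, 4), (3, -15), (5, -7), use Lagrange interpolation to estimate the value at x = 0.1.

Lagrange interpolation formula:
P(x) = Σ yᵢ × Lᵢ(x)
where Lᵢ(x) = Π_{j≠i} (x - xⱼ)/(xᵢ - xⱼ)

L_0(0.1) = (0.1 - 1)/(-1 - 1) × (0.1 - 3)/(-1 - 3) × (0.1 - 5)/(-1 - 5) = 0.266437
L_1(0.1) = (0.1 - (-1))/(1 - (-1)) × (0.1 - 3)/(1 - 3) × (0.1 - 5)/(1 - 5) = 0.976938
L_2(0.1) = (0.1 - (-1))/(3 - (-1)) × (0.1 - 1)/(3 - 1) × (0.1 - 5)/(3 - 5) = -0.303188
L_3(0.1) = (0.1 - (-1))/(5 - (-1)) × (0.1 - 1)/(5 - 1) × (0.1 - 3)/(5 - 3) = 0.059812

P(0.1) = 24×L_0(0.1) + 4×L_1(0.1) + (-15)×L_2(0.1) + (-7)×L_3(0.1)
P(0.1) = 14.431375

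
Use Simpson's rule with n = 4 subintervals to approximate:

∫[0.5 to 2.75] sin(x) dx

f(x) = sin(x)
a = 0.5, b = 2.75, n = 4
h = (b - a)/n = 0.562500

Simpson's rule: (h/3)[f(x₀) + 4f(x₁) + 2f(x₂) + ... + f(xₙ)]

x_0 = 0.5000, f(x_0) = 0.479426, coefficient = 1
x_1 = 1.0625, f(x_1) = 0.873575, coefficient = 4
x_2 = 1.6250, f(x_2) = 0.998531, coefficient = 2
x_3 = 2.1875, f(x_3) = 0.815789, coefficient = 4
x_4 = 2.7500, f(x_4) = 0.381661, coefficient = 1

I ≈ (0.562500/3) × 9.615606 = 1.802926
Exact value: 1.801885
Error: 0.001041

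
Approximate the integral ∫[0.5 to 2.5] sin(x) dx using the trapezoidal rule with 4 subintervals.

f(x) = sin(x)
a = 0.5, b = 2.5, n = 4
h = (b - a)/n = 0.500000

Trapezoidal rule: (h/2)[f(x₀) + 2f(x₁) + 2f(x₂) + ... + f(xₙ)]

x_0 = 0.5000, f(x_0) = 0.479426, coefficient = 1
x_1 = 1.0000, f(x_1) = 0.841471, coefficient = 2
x_2 = 1.5000, f(x_2) = 0.997495, coefficient = 2
x_3 = 2.0000, f(x_3) = 0.909297, coefficient = 2
x_4 = 2.5000, f(x_4) = 0.598472, coefficient = 1

I ≈ (0.500000/2) × 6.574424 = 1.643606
Exact value: 1.678726
Error: 0.035120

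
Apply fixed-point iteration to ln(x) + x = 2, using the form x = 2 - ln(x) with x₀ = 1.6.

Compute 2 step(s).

Equation: ln(x) + x = 2
Fixed-point form: x = 2 - ln(x)
x₀ = 1.6

x_1 = g(1.600000) = 1.529996
x_2 = g(1.529996) = 1.574735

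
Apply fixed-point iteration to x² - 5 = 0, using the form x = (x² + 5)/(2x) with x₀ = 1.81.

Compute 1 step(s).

Equation: x² - 5 = 0
Fixed-point form: x = (x² + 5)/(2x)
x₀ = 1.81

x_1 = g(1.810000) = 2.286215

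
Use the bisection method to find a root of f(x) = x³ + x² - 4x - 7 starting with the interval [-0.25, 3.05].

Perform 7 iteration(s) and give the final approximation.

f(x) = x³ + x² - 4x - 7
Initial interval: [-0.25, 3.05]

Iteration 1:
  c_1 = (-0.250000 + 3.050000)/2 = 1.400000
  f(c_1) = f(1.400000) = -7.896000
  f(a) × f(c) ≥ 0, new interval: [1.400000, 3.050000]
Iteration 2:
  c_2 = (1.400000 + 3.050000)/2 = 2.225000
  f(c_2) = f(2.225000) = 0.065766
  f(a) × f(c) < 0, new interval: [1.400000, 2.225000]
Iteration 3:
  c_3 = (1.400000 + 2.225000)/2 = 1.812500
  f(c_3) = f(1.812500) = -5.010498
  f(a) × f(c) ≥ 0, new interval: [1.812500, 2.225000]
Iteration 4:
  c_4 = (1.812500 + 2.225000)/2 = 2.018750
  f(c_4) = f(2.018750) = -2.772532
  f(a) × f(c) ≥ 0, new interval: [2.018750, 2.225000]
Iteration 5:
  c_5 = (2.018750 + 2.225000)/2 = 2.121875
  f(c_5) = f(2.121875) = -1.431715
  f(a) × f(c) ≥ 0, new interval: [2.121875, 2.225000]
Iteration 6:
  c_6 = (2.121875 + 2.225000)/2 = 2.173437
  f(c_6) = f(2.173437) = -0.702969
  f(a) × f(c) ≥ 0, new interval: [2.173437, 2.225000]
Iteration 7:
  c_7 = (2.173437 + 2.225000)/2 = 2.199219
  f(c_7) = f(2.199219) = -0.323652
  f(a) × f(c) ≥ 0, new interval: [2.199219, 2.225000]

After 7 iteration(s), the approximation is c_7 = 2.199219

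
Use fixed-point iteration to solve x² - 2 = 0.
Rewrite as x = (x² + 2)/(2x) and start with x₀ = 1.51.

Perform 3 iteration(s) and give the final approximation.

Equation: x² - 2 = 0
Fixed-point form: x = (x² + 2)/(2x)
x₀ = 1.51

x_1 = g(1.510000) = 1.417252
x_2 = g(1.417252) = 1.414217
x_3 = g(1.414217) = 1.414214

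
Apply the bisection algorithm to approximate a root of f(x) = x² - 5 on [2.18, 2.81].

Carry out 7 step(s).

f(x) = x² - 5
Initial interval: [2.18, 2.81]

Iteration 1:
  c_1 = (2.180000 + 2.810000)/2 = 2.495000
  f(c_1) = f(2.495000) = 1.225025
  f(a) × f(c) < 0, new interval: [2.180000, 2.495000]
Iteration 2:
  c_2 = (2.180000 + 2.495000)/2 = 2.337500
  f(c_2) = f(2.337500) = 0.463906
  f(a) × f(c) < 0, new interval: [2.180000, 2.337500]
Iteration 3:
  c_3 = (2.180000 + 2.337500)/2 = 2.258750
  f(c_3) = f(2.258750) = 0.101952
  f(a) × f(c) < 0, new interval: [2.180000, 2.258750]
Iteration 4:
  c_4 = (2.180000 + 2.258750)/2 = 2.219375
  f(c_4) = f(2.219375) = -0.074375
  f(a) × f(c) ≥ 0, new interval: [2.219375, 2.258750]
Iteration 5:
  c_5 = (2.219375 + 2.258750)/2 = 2.239063
  f(c_5) = f(2.239063) = 0.013401
  f(a) × f(c) < 0, new interval: [2.219375, 2.239063]
Iteration 6:
  c_6 = (2.219375 + 2.239063)/2 = 2.229219
  f(c_6) = f(2.229219) = -0.030584
  f(a) × f(c) ≥ 0, new interval: [2.229219, 2.239063]
Iteration 7:
  c_7 = (2.229219 + 2.239063)/2 = 2.234141
  f(c_7) = f(2.234141) = -0.008616
  f(a) × f(c) ≥ 0, new interval: [2.234141, 2.239063]

After 7 iteration(s), the approximation is c_7 = 2.234141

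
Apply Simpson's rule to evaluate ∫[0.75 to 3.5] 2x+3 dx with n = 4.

f(x) = 2x+3
a = 0.75, b = 3.5, n = 4
h = (b - a)/n = 0.687500

Simpson's rule: (h/3)[f(x₀) + 4f(x₁) + 2f(x₂) + ... + f(xₙ)]

x_0 = 0.7500, f(x_0) = 4.500000, coefficient = 1
x_1 = 1.4375, f(x_1) = 5.875000, coefficient = 4
x_2 = 2.1250, f(x_2) = 7.250000, coefficient = 2
x_3 = 2.8125, f(x_3) = 8.625000, coefficient = 4
x_4 = 3.5000, f(x_4) = 10.000000, coefficient = 1

I ≈ (0.687500/3) × 87.000000 = 19.937500
Exact value: 19.937500
Error: 0.000000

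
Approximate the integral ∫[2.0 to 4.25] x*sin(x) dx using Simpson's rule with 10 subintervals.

f(x) = x*sin(x)
a = 2.0, b = 4.25, n = 10
h = (b - a)/n = 0.225000

Simpson's rule: (h/3)[f(x₀) + 4f(x₁) + 2f(x₂) + ... + f(xₙ)]

x_0 = 2.0000, f(x_0) = 1.818595, coefficient = 1
x_1 = 2.2250, f(x_1) = 1.765610, coefficient = 4
x_2 = 2.4500, f(x_2) = 1.562524, coefficient = 2
x_3 = 2.6750, f(x_3) = 1.203337, coefficient = 4
x_4 = 2.9000, f(x_4) = 0.693823, coefficient = 2
x_5 = 3.1250, f(x_5) = 0.051850, coefficient = 4
x_6 = 3.3500, f(x_6) = -0.693122, coefficient = 2
x_7 = 3.5750, f(x_7) = -1.501377, coefficient = 4
x_8 = 3.8000, f(x_8) = -2.325060, coefficient = 2
x_9 = 4.0250, f(x_9) = -3.110944, coefficient = 4
x_10 = 4.2500, f(x_10) = -3.803705, coefficient = 1

I ≈ (0.225000/3) × -9.874874 = -0.740616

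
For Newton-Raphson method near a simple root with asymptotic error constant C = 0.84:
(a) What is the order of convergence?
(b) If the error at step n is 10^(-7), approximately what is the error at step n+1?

(a) Newton-Raphson has quadratic (order 2) convergence near simple roots.
    This means |e_{n+1}| ≈ C|e_n|².

(b) With |e_n| = 10^(-7) and C = 0.84:
    |e_{n+1}| ≈ 0.84 × (10^(-7))² = 0.84 × 10^(-14)

(a) 2 (quadratic); (b) |e_{n+1}| ≈ 8.400e-15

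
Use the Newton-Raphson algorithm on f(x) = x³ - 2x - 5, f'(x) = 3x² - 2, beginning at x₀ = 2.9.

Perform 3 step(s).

f(x) = x³ - 2x - 5
f'(x) = 3x² - 2
x₀ = 2.9

Newton-Raphson formula: x_{n+1} = x_n - f(x_n)/f'(x_n)

Iteration 1:
  f(2.900000) = 13.589000
  f'(2.900000) = 23.230000
  x_1 = 2.900000 - 13.589000/23.230000 = 2.315024
Iteration 2:
  f(2.315024) = 2.776939
  f'(2.315024) = 14.078004
  x_2 = 2.315024 - 2.776939/14.078004 = 2.117770
Iteration 3:
  f(2.117770) = 0.262551
  f'(2.117770) = 11.454848
  x_3 = 2.117770 - 0.262551/11.454848 = 2.094849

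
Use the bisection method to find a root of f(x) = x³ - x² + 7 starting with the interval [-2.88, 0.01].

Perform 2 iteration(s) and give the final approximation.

f(x) = x³ - x² + 7
Initial interval: [-2.88, 0.01]

Iteration 1:
  c_1 = (-2.880000 + 0.010000)/2 = -1.435000
  f(c_1) = f(-1.435000) = 1.985787
  f(a) × f(c) < 0, new interval: [-2.880000, -1.435000]
Iteration 2:
  c_2 = (-2.880000 + (-1.435000))/2 = -2.157500
  f(c_2) = f(-2.157500) = -7.697551
  f(a) × f(c) ≥ 0, new interval: [-2.157500, -1.435000]

After 2 iteration(s), the approximation is c_2 = -2.157500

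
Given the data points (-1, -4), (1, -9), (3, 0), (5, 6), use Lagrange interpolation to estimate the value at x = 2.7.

Lagrange interpolation formula:
P(x) = Σ yᵢ × Lᵢ(x)
where Lᵢ(x) = Π_{j≠i} (x - xⱼ)/(xᵢ - xⱼ)

L_0(2.7) = (2.7 - 1)/(-1 - 1) × (2.7 - 3)/(-1 - 3) × (2.7 - 5)/(-1 - 5) = -0.024437
L_1(2.7) = (2.7 - (-1))/(1 - (-1)) × (2.7 - 3)/(1 - 3) × (2.7 - 5)/(1 - 5) = 0.159562
L_2(2.7) = (2.7 - (-1))/(3 - (-1)) × (2.7 - 1)/(3 - 1) × (2.7 - 5)/(3 - 5) = 0.904188
L_3(2.7) = (2.7 - (-1))/(5 - (-1)) × (2.7 - 1)/(5 - 1) × (2.7 - 3)/(5 - 3) = -0.039312

P(2.7) = (-4)×L_0(2.7) + (-9)×L_1(2.7) + 0×L_2(2.7) + 6×L_3(2.7)
P(2.7) = -1.574187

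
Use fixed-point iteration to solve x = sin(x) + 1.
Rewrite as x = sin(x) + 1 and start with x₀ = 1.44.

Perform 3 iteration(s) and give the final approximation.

Equation: x = sin(x) + 1
Fixed-point form: x = sin(x) + 1
x₀ = 1.44

x_1 = g(1.440000) = 1.991458
x_2 = g(1.991458) = 1.912819
x_3 = g(1.912819) = 1.942078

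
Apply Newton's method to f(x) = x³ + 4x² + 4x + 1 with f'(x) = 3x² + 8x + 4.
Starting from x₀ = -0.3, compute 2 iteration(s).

f(x) = x³ + 4x² + 4x + 1
f'(x) = 3x² + 8x + 4
x₀ = -0.3

Newton-Raphson formula: x_{n+1} = x_n - f(x_n)/f'(x_n)

Iteration 1:
  f(-0.300000) = 0.133000
  f'(-0.300000) = 1.870000
  x_1 = -0.300000 - 0.133000/1.870000 = -0.371123
Iteration 2:
  f(-0.371123) = 0.015322
  f'(-0.371123) = 1.444213
  x_2 = -0.371123 - 0.015322/1.444213 = -0.381732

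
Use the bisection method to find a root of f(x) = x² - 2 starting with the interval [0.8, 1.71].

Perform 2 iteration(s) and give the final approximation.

f(x) = x² - 2
Initial interval: [0.8, 1.71]

Iteration 1:
  c_1 = (0.800000 + 1.710000)/2 = 1.255000
  f(c_1) = f(1.255000) = -0.424975
  f(a) × f(c) ≥ 0, new interval: [1.255000, 1.710000]
Iteration 2:
  c_2 = (1.255000 + 1.710000)/2 = 1.482500
  f(c_2) = f(1.482500) = 0.197806
  f(a) × f(c) < 0, new interval: [1.255000, 1.482500]

After 2 iteration(s), the approximation is c_2 = 1.482500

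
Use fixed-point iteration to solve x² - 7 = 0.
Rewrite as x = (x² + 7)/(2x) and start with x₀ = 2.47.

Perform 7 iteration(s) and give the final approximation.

Equation: x² - 7 = 0
Fixed-point form: x = (x² + 7)/(2x)
x₀ = 2.47

x_1 = g(2.470000) = 2.652004
x_2 = g(2.652004) = 2.645759
x_3 = g(2.645759) = 2.645751
x_4 = g(2.645751) = 2.645751
x_5 = g(2.645751) = 2.645751
x_6 = g(2.645751) = 2.645751
x_7 = g(2.645751) = 2.645751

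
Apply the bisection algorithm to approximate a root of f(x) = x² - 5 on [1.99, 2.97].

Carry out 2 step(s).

f(x) = x² - 5
Initial interval: [1.99, 2.97]

Iteration 1:
  c_1 = (1.990000 + 2.970000)/2 = 2.480000
  f(c_1) = f(2.480000) = 1.150400
  f(a) × f(c) < 0, new interval: [1.990000, 2.480000]
Iteration 2:
  c_2 = (1.990000 + 2.480000)/2 = 2.235000
  f(c_2) = f(2.235000) = -0.004775
  f(a) × f(c) ≥ 0, new interval: [2.235000, 2.480000]

After 2 iteration(s), the approximation is c_2 = 2.235000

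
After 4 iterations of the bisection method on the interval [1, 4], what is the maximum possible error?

Bisection error bound: |error| ≤ (b-a)/2^n
|error| ≤ (4 - 1)/2^4 = 3/2^4
|error| ≤ 0.1875000000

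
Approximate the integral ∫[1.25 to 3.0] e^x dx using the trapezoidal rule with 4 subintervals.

f(x) = e^x
a = 1.25, b = 3.0, n = 4
h = (b - a)/n = 0.437500

Trapezoidal rule: (h/2)[f(x₀) + 2f(x₁) + 2f(x₂) + ... + f(xₙ)]

x_0 = 1.2500, f(x_0) = 3.490343, coefficient = 1
x_1 = 1.6875, f(x_1) = 5.405949, coefficient = 2
x_2 = 2.1250, f(x_2) = 8.372897, coefficient = 2
x_3 = 2.5625, f(x_3) = 12.968197, coefficient = 2
x_4 = 3.0000, f(x_4) = 20.085537, coefficient = 1

I ≈ (0.437500/2) × 77.069967 = 16.859055
Exact value: 16.595194
Error: 0.263861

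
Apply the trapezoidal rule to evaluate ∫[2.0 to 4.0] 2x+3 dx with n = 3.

f(x) = 2x+3
a = 2.0, b = 4.0, n = 3
h = (b - a)/n = 0.666667

Trapezoidal rule: (h/2)[f(x₀) + 2f(x₁) + 2f(x₂) + ... + f(xₙ)]

x_0 = 2.0000, f(x_0) = 7.000000, coefficient = 1
x_1 = 2.6667, f(x_1) = 8.333333, coefficient = 2
x_2 = 3.3333, f(x_2) = 9.666667, coefficient = 2
x_3 = 4.0000, f(x_3) = 11.000000, coefficient = 1

I ≈ (0.666667/2) × 54.000000 = 18.000000
Exact value: 18.000000
Error: 0.000000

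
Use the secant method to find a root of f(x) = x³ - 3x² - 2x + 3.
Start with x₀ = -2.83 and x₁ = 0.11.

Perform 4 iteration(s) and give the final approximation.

f(x) = x³ - 3x² - 2x + 3
x₀ = -2.83, x₁ = 0.11

Secant formula: x_{n+1} = x_n - f(x_n)(x_n - x_{n-1})/(f(x_n) - f(x_{n-1}))

Iteration 1:
  f(-2.830000) = -38.031887
  f(0.110000) = 2.745031
  x_2 = 0.110000 - 2.745031×(0.110000 - (-2.830000))/(2.745031 - (-38.031887))
       = -0.087916
Iteration 2:
  f(0.110000) = 2.745031
  f(-0.087916) = 3.151964
  x_3 = -0.087916 - 3.151964×(-0.087916 - 0.110000)/(3.151964 - 2.745031)
       = 1.445070
Iteration 3:
  f(-0.087916) = 3.151964
  f(1.445070) = -3.137189
  x_4 = 1.445070 - (-3.137189)×(1.445070 - (-0.087916))/(-3.137189 - 3.151964)
       = 0.680378
Iteration 4:
  f(1.445070) = -3.137189
  f(0.680378) = 0.565457
  x_5 = 0.680378 - 0.565457×(0.680378 - 1.445070)/(0.565457 - (-3.137189))
       = 0.797160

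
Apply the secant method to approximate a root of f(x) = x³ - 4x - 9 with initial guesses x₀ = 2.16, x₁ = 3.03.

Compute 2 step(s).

f(x) = x³ - 4x - 9
x₀ = 2.16, x₁ = 3.03

Secant formula: x_{n+1} = x_n - f(x_n)(x_n - x_{n-1})/(f(x_n) - f(x_{n-1}))

Iteration 1:
  f(2.160000) = -7.562304
  f(3.030000) = 6.698127
  x_2 = 3.030000 - 6.698127×(3.030000 - 2.160000)/(6.698127 - (-7.562304))
       = 2.621361
Iteration 2:
  f(3.030000) = 6.698127
  f(2.621361) = -1.472677
  x_3 = 2.621361 - (-1.472677)×(2.621361 - 3.030000)/(-1.472677 - 6.698127)
       = 2.695013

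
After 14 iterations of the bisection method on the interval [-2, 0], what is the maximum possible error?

Bisection error bound: |error| ≤ (b-a)/2^n
|error| ≤ (0 - (-2))/2^14 = 2/2^14
|error| ≤ 0.0001220703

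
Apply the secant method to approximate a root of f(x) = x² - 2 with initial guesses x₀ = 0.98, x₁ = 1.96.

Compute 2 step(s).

f(x) = x² - 2
x₀ = 0.98, x₁ = 1.96

Secant formula: x_{n+1} = x_n - f(x_n)(x_n - x_{n-1})/(f(x_n) - f(x_{n-1}))

Iteration 1:
  f(0.980000) = -1.039600
  f(1.960000) = 1.841600
  x_2 = 1.960000 - 1.841600×(1.960000 - 0.980000)/(1.841600 - (-1.039600))
       = 1.333605
Iteration 2:
  f(1.960000) = 1.841600
  f(1.333605) = -0.221497
  x_3 = 1.333605 - (-0.221497)×(1.333605 - 1.960000)/(-0.221497 - 1.841600)
       = 1.400856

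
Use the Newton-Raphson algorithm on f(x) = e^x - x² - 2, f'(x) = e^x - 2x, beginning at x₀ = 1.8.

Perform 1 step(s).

f(x) = e^x - x² - 2
f'(x) = e^x - 2x
x₀ = 1.8

Newton-Raphson formula: x_{n+1} = x_n - f(x_n)/f'(x_n)

Iteration 1:
  f(1.800000) = 0.809647
  f'(1.800000) = 2.449647
  x_1 = 1.800000 - 0.809647/2.449647 = 1.469484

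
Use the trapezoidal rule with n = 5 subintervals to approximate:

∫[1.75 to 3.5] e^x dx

f(x) = e^x
a = 1.75, b = 3.5, n = 5
h = (b - a)/n = 0.350000

Trapezoidal rule: (h/2)[f(x₀) + 2f(x₁) + 2f(x₂) + ... + f(xₙ)]

x_0 = 1.7500, f(x_0) = 5.754603, coefficient = 1
x_1 = 2.1000, f(x_1) = 8.166170, coefficient = 2
x_2 = 2.4500, f(x_2) = 11.588347, coefficient = 2
x_3 = 2.8000, f(x_3) = 16.444647, coefficient = 2
x_4 = 3.1500, f(x_4) = 23.336065, coefficient = 2
x_5 = 3.5000, f(x_5) = 33.115452, coefficient = 1

I ≈ (0.350000/2) × 157.940511 = 27.639589
Exact value: 27.360849
Error: 0.278740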